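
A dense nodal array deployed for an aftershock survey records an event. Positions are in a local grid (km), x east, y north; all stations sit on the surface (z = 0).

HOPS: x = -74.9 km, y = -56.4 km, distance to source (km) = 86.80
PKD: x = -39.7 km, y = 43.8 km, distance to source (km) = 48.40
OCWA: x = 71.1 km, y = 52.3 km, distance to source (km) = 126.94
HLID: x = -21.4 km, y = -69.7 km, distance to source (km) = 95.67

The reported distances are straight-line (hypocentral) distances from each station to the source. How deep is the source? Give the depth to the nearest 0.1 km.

Each station gives a sphere (x−x_i)² + (y−y_i)² + z² = d_i² (stations at z=0).
Subtracting the HOPS sphere from PKD and OCWA: z² cancels, leaving linear equations in x and y:
70.4 x + 200.4 y = -104.76
292.0 x + 217.4 y = -9579.99
Solving: x ≈ -43.901, y ≈ 14.900 km (keep extra digits for the depth step; rounded: -43.9, 14.9).
Then from the HOPS sphere: z² = 86.80² − (x + 74.9)² − (y + 56.4)² with x = -43.901, y = 14.900, so z ≈ 38.595 ≈ 38.6 km.
Check against HLID (with the unrounded solution): distance 95.67 ≈ 95.67 km. ✓

depth ≈ 38.6 km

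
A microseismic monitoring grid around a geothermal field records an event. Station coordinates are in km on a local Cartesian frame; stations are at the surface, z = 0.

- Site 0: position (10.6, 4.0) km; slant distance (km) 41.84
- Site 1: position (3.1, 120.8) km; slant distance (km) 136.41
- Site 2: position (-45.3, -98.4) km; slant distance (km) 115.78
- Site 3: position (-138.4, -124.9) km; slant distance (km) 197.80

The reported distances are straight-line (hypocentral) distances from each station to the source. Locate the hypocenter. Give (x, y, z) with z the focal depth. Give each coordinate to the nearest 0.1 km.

Each station gives a sphere (x−x_i)² + (y−y_i)² + z² = d_i² (stations at z=0).
Subtracting the Site 0 sphere from Site 1 and Site 2: z² cancels, leaving linear equations in x and y:
-15.0 x + 233.6 y = -2383.21
-111.8 x − 204.8 y = -48.13
Solving: x ≈ 17.107, y ≈ -9.104 km (keep extra digits for the depth step; rounded: 17.1, -9.1).
Then from the Site 0 sphere: z² = 41.84² − (x − 10.6)² − (y − 4.0)² with x = 17.107, y = -9.104, so z ≈ 39.199 ≈ 39.2 km.
Check against Site 3 (with the unrounded solution): distance 197.81 ≈ 197.80 km. ✓

(17.1, -9.1, 39.2)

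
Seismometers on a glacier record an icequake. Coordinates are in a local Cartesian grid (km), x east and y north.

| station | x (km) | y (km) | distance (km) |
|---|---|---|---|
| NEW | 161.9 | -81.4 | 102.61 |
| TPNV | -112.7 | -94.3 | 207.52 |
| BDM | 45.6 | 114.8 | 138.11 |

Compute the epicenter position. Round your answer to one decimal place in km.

Circle about each station: (x − 161.9)² + (y + 81.4)² = 102.61²; (x + 112.7)² + (y + 94.3)² = 207.52²; (x − 45.6)² + (y − 114.8)² = 138.11².
Subtracting the NEW equation from the TPNV and BDM equations removes the quadratic terms:
-549.2 x − 25.8 y = -43779.53
-232.6 x + 392.4 y = -26124.73
Solving the 2×2 system: x ≈ 80.6, y ≈ -18.8 km.

x ≈ 80.6 km, y ≈ -18.8 km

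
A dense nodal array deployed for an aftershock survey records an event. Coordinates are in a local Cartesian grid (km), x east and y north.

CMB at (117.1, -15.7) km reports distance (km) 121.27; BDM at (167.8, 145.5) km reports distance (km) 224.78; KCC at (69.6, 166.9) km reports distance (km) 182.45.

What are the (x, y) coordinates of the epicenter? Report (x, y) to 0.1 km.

Circle about each station: (x − 117.1)² + (y + 15.7)² = 121.27²; (x − 167.8)² + (y − 145.5)² = 224.78²; (x − 69.6)² + (y − 166.9)² = 182.45².
Subtracting the CMB equation from the BDM and KCC equations removes the quadratic terms:
101.4 x + 322.4 y = -451.45
-95.0 x + 365.2 y = 159.28
Solving the 2×2 system: x ≈ -3.2, y ≈ -0.4 km.
Check against CMB (with the unrounded x, y): √((x − 117.1)²+(y + 15.7)²) = 121.27 ≈ 121.27 km. ✓

-3.2 km east, -0.4 km north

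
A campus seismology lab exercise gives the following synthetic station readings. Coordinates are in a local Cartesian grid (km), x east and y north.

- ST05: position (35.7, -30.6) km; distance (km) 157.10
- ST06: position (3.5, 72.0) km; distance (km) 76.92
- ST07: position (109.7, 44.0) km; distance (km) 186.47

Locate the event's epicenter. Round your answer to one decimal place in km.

x ≈ -72.6 km, y ≈ 83.2 km

Circle about each station: (x − 35.7)² + (y + 30.6)² = 157.10²; (x − 3.5)² + (y − 72.0)² = 76.92²; (x − 109.7)² + (y − 44.0)² = 186.47².
Subtracting the ST05 equation from the ST06 and ST07 equations removes the quadratic terms:
-64.4 x + 205.2 y = 21749.12
148.0 x + 149.2 y = 1668.59
Solving the 2×2 system: x ≈ -72.6, y ≈ 83.2 km.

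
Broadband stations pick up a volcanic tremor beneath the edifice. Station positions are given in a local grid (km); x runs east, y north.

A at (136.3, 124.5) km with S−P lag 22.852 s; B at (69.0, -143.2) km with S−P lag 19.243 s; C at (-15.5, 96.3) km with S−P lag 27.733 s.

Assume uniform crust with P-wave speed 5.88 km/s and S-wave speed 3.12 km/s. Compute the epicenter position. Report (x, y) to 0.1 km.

Distance from S−P lag: d = Δt · v_P v_S / (v_P − v_S) = Δt · (5.88·3.12)/(5.88−3.12) ≈ 6.6470·Δt.
So d_A = 151.90, d_B = 127.91, d_C = 184.34 km.
Circle about each station: (x − 136.3)² + (y − 124.5)² = 151.90²; (x − 69.0)² + (y + 143.2)² = 127.91²; (x + 15.5)² + (y − 96.3)² = 184.34².
Subtracting pairs of circle equations eliminates x²+y² and gives linear equations (the radical axes):
-134.6 x − 535.4 y = -2098.06
-303.6 x − 56.4 y = -35471.63
Solving the 2×2 system: x ≈ 121.8, y ≈ -26.7 km.
Check against A (with the unrounded x, y): √((x − 136.3)²+(y − 124.5)²) = 151.90 ≈ 151.90 km. ✓

(121.8, -26.7)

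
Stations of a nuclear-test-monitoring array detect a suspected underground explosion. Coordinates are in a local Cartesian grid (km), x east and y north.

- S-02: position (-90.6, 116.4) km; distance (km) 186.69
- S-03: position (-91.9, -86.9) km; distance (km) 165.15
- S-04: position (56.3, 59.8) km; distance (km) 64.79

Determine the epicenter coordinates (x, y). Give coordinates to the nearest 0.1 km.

51.4 km east, -4.8 km north

Circle about each station: (x + 90.6)² + (y − 116.4)² = 186.69²; (x + 91.9)² + (y + 86.9)² = 165.15²; (x − 56.3)² + (y − 59.8)² = 64.79².
Subtracting pairs of circle equations eliminates x²+y² and gives linear equations (the radical axes):
-2.6 x − 406.6 y = 1818.53
293.8 x − 113.2 y = 15643.82
Solving the 2×2 system: x ≈ 51.4, y ≈ -4.8 km.
Check against S-02 (with the unrounded x, y): √((x + 90.6)²+(y − 116.4)²) = 186.69 ≈ 186.69 km. ✓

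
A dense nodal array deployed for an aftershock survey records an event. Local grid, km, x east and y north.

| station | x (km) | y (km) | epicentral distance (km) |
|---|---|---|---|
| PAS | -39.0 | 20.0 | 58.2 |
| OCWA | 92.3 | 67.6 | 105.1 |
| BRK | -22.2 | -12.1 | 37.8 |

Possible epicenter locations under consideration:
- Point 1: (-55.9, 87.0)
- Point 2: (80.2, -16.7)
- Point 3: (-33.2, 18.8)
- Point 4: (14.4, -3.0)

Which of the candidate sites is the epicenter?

Point 4

For each candidate, compare |candidate − station| to the reported distance:
Point 1: residuals PAS 10.9, OCWA 44.4, BRK 66.9 → max 66.9 km
Point 2: residuals PAS 66.5, OCWA 19.9, BRK 64.7 → max 66.5 km
Point 3: residuals PAS 52.3, OCWA 29.6, BRK 5.0 → max 52.3 km
Point 4: residuals PAS 0.1, OCWA 0.0, BRK 0.1 → max 0.1 km
Only Point 4 has all residuals ≈ 0.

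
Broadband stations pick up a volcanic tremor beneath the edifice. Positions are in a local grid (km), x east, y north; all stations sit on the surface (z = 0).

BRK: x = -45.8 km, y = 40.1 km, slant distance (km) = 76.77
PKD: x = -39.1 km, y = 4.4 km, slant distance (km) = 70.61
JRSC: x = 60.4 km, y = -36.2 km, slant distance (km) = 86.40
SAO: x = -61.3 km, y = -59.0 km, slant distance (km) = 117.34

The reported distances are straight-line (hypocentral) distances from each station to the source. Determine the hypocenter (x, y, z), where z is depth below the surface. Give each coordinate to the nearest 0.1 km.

x ≈ 12.8 km, y ≈ 19.9 km, depth ≈ 45.3 km

Each station gives a sphere (x−x_i)² + (y−y_i)² + z² = d_i² (stations at z=0).
Subtracting the BRK sphere from PKD and JRSC: z² cancels, leaving linear equations in x and y:
13.4 x − 71.4 y = -1249.62
212.4 x − 152.6 y = -318.38
Solving: x ≈ 12.801, y ≈ 19.904 km (keep extra digits for the depth step; rounded: 12.8, 19.9).
Then from the BRK sphere: z² = 76.77² − (x + 45.8)² − (y − 40.1)² with x = 12.801, y = 19.904, so z ≈ 45.295 ≈ 45.3 km.
Check against SAO (with the unrounded solution): distance 117.34 ≈ 117.34 km. ✓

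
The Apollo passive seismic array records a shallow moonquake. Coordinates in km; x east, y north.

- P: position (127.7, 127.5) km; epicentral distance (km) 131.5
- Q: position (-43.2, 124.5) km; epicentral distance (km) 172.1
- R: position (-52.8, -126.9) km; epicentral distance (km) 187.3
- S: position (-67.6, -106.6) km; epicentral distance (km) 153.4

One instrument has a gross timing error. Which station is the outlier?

Solve using three stations at a time. Using P, Q, R (subtract circle equations pairwise → linear system) gives (x, y) ≈ (80.4, 4.8).
Distances from that point to each station vs reported:
  P: calculated 131.5 vs reported 131.5 → residual 0.0 km
  Q: calculated 172.1 vs reported 172.1 → residual 0.0 km
  R: calculated 187.3 vs reported 187.3 → residual 0.0 km
  S: calculated 185.2 vs reported 153.4 → residual 31.8 km
P, Q, R are mutually consistent (residuals ≈ 0); S is off by 31.8 km.

S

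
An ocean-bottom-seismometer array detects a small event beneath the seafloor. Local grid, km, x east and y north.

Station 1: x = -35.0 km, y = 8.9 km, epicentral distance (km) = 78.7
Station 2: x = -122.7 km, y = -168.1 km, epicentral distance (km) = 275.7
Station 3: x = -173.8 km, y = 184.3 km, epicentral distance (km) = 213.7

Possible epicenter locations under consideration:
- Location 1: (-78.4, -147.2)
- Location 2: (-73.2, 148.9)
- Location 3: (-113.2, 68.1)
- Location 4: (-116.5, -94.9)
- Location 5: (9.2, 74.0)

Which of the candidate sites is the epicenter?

For each candidate, compare |candidate − station| to the reported distance:
Location 1: residuals Station 1 83.3, Station 2 226.7, Station 3 131.3 → max 226.7 km
Location 2: residuals Station 1 66.4, Station 2 45.1, Station 3 107.1 → max 107.1 km
Location 3: residuals Station 1 19.4, Station 2 39.3, Station 3 82.6 → max 82.6 km
Location 4: residuals Station 1 53.3, Station 2 202.2, Station 3 71.3 → max 202.2 km
Location 5: residuals Station 1 0.0, Station 2 0.0, Station 3 0.0 → max 0.0 km
Only Location 5 has all residuals ≈ 0.

Location 5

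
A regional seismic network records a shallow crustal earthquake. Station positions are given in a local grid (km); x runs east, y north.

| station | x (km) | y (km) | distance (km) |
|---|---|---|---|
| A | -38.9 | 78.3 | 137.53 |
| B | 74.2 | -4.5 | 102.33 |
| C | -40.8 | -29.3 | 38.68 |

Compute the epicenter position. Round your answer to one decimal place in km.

(-13.7, -56.9)

Circle about each station: (x + 38.9)² + (y − 78.3)² = 137.53²; (x − 74.2)² + (y + 4.5)² = 102.33²; (x + 40.8)² + (y + 29.3)² = 38.68².
Subtracting the A equation from the B and C equations removes the quadratic terms:
226.2 x − 165.6 y = 6324.86
-3.8 x − 215.2 y = 12297.39
Solving the 2×2 system: x ≈ -13.7, y ≈ -56.9 km.
Check against A (with the unrounded x, y): √((x + 38.9)²+(y − 78.3)²) = 137.53 ≈ 137.53 km. ✓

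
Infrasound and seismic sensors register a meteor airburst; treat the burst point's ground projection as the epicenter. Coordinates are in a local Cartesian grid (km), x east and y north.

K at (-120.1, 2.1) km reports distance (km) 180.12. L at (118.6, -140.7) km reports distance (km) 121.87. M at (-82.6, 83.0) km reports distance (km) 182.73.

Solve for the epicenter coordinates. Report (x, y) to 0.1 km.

Circle about each station: (x + 120.1)² + (y − 2.1)² = 180.12²; (x − 118.6)² + (y + 140.7)² = 121.87²; (x + 82.6)² + (y − 83.0)² = 182.73².
Subtracting pairs of circle equations eliminates x²+y² and gives linear equations (the radical axes):
477.4 x − 285.6 y = 37024.95
75.0 x + 161.8 y = -1663.70
Solving the 2×2 system: x ≈ 55.9, y ≈ -36.2 km.

x ≈ 55.9 km, y ≈ -36.2 km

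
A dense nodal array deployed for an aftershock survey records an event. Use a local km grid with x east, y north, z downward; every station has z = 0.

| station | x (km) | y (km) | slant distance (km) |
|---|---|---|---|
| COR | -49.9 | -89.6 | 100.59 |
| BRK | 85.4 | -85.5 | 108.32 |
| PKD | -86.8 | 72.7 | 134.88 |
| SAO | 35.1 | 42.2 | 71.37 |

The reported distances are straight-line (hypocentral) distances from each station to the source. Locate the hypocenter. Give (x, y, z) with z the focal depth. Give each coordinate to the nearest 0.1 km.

Each station gives a sphere (x−x_i)² + (y−y_i)² + z² = d_i² (stations at z=0).
Subtracting the COR sphere from BRK and PKD: z² cancels, leaving linear equations in x and y:
270.6 x + 8.2 y = 2470.37
-73.8 x + 324.6 y = -5772.91
Solving: x ≈ 9.602, y ≈ -15.602 km (keep extra digits for the depth step; rounded: 9.6, -15.6).
Then from the COR sphere: z² = 100.59² − (x + 49.9)² − (y + 89.6)² with x = 9.602, y = -15.602, so z ≈ 33.199 ≈ 33.2 km.

(9.6, -15.6, 33.2)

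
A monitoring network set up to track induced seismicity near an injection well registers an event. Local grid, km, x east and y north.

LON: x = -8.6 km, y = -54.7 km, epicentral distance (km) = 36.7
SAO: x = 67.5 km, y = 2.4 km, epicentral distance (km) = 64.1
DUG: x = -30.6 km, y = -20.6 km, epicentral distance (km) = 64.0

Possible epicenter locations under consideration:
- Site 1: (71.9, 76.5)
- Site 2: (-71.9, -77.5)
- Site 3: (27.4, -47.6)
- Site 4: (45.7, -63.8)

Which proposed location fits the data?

Site 3

For each candidate, compare |candidate − station| to the reported distance:
Site 1: residuals LON 117.2, SAO 10.1, DUG 77.2 → max 117.2 km
Site 2: residuals LON 30.6, SAO 96.6, DUG 6.3 → max 96.6 km
Site 3: residuals LON 0.0, SAO 0.0, DUG 0.0 → max 0.0 km
Site 4: residuals LON 18.4, SAO 5.6, DUG 23.7 → max 23.7 km
Only Site 3 has all residuals ≈ 0.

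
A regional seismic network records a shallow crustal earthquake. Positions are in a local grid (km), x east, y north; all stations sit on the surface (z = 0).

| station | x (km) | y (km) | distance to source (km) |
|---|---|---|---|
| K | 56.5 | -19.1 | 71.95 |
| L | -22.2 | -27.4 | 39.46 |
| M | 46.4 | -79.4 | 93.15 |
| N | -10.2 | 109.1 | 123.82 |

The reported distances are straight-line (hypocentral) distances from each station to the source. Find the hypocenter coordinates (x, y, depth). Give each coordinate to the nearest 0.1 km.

Each station gives a sphere (x−x_i)² + (y−y_i)² + z² = d_i² (stations at z=0).
Subtracting the K sphere from L and M: z² cancels, leaving linear equations in x and y:
-157.4 x − 16.6 y = 1306.25
-20.2 x − 120.6 y = 1400.14
Solving: x ≈ -7.202, y ≈ -10.404 km (keep extra digits for the depth step; rounded: -7.2, -10.4).
Then from the K sphere: z² = 71.95² − (x − 56.5)² − (y + 19.1)² with x = -7.202, y = -10.404, so z ≈ 32.299 ≈ 32.3 km.

(-7.2, -10.4, 32.3)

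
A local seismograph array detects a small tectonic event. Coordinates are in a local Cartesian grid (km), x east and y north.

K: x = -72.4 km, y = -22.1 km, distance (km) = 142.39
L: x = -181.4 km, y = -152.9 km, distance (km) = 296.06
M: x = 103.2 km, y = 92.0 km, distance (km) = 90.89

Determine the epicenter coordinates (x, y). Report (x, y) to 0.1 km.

Circle about each station: (x + 72.4)² + (y + 22.1)² = 142.39²; (x + 181.4)² + (y + 152.9)² = 296.06²; (x − 103.2)² + (y − 92.0)² = 90.89².
Subtracting the K equation from the L and M equations removes the quadratic terms:
-218.0 x − 261.6 y = -16822.41
351.2 x + 228.2 y = 25397.99
Solving the 2×2 system: x ≈ 66.6, y ≈ 8.8 km.
Check against K (with the unrounded x, y): √((x + 72.4)²+(y + 22.1)²) = 142.39 ≈ 142.39 km. ✓

66.6 km east, 8.8 km north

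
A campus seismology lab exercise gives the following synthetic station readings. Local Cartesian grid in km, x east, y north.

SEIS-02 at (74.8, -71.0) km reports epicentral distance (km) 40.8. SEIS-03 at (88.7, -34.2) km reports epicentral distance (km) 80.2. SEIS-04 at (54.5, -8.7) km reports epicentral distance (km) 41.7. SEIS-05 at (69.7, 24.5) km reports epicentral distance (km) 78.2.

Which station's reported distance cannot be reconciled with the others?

SEIS-03

Solve using three stations at a time. Using SEIS-02, SEIS-04, SEIS-05 (subtract circle equations pairwise → linear system) gives (x, y) ≈ (40.7, -48.2).
Distances from that point to each station vs reported:
  SEIS-02: calculated 41.0 vs reported 40.8 → residual 0.2 km
  SEIS-03: calculated 50.0 vs reported 80.2 → residual 30.2 km
  SEIS-04: calculated 41.9 vs reported 41.7 → residual 0.2 km
  SEIS-05: calculated 78.3 vs reported 78.2 → residual 0.1 km
SEIS-02, SEIS-04, SEIS-05 are mutually consistent (residuals ≈ 0); SEIS-03 is off by 30.2 km.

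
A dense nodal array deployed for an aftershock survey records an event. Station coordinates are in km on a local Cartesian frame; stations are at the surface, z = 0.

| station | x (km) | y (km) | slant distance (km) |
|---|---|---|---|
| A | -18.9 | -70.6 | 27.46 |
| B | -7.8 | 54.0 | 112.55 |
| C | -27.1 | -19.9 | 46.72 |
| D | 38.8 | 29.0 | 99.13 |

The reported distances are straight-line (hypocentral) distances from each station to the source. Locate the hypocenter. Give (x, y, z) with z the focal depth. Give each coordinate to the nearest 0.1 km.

Each station gives a sphere (x−x_i)² + (y−y_i)² + z² = d_i² (stations at z=0).
Subtracting the A sphere from B and C: z² cancels, leaving linear equations in x and y:
22.2 x + 249.2 y = -14278.18
-16.4 x + 101.4 y = -5639.86
Solving: x ≈ -6.683, y ≈ -56.701 km (keep extra digits for the depth step; rounded: -6.7, -56.7).
Then from the A sphere: z² = 27.46² − (x + 18.9)² − (y + 70.6)² with x = -6.683, y = -56.701, so z ≈ 20.288 ≈ 20.3 km.

(-6.7, -56.7, 20.3)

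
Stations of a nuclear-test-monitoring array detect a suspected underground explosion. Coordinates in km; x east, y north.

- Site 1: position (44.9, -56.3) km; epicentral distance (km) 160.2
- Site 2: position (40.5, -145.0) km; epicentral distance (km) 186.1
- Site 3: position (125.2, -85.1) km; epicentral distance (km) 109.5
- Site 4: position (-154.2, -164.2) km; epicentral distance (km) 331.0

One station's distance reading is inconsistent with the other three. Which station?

Site 1

Solve using three stations at a time. Using Site 2, Site 3, Site 4 (subtract circle equations pairwise → linear system) gives (x, y) ≈ (117.9, 24.4).
Distances from that point to each station vs reported:
  Site 1: calculated 108.8 vs reported 160.2 → residual 51.4 km
  Site 2: calculated 186.2 vs reported 186.1 → residual 0.1 km
  Site 3: calculated 109.7 vs reported 109.5 → residual 0.2 km
  Site 4: calculated 331.1 vs reported 331.0 → residual 0.1 km
Site 2, Site 3, Site 4 are mutually consistent (residuals ≈ 0); Site 1 is off by 51.4 km.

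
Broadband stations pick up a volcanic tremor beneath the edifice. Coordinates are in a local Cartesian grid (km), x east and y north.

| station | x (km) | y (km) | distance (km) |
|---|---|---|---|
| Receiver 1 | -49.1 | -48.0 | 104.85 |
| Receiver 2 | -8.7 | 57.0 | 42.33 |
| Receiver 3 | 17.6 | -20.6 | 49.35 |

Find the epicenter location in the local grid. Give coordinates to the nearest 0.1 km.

Circle about each station: (x + 49.1)² + (y + 48.0)² = 104.85²; (x + 8.7)² + (y − 57.0)² = 42.33²; (x − 17.6)² + (y + 20.6)² = 49.35².
Subtracting the Receiver 1 equation from the Receiver 2 and Receiver 3 equations removes the quadratic terms:
80.8 x + 210.0 y = 7811.57
133.4 x + 54.8 y = 4577.41
Solving the 2×2 system: x ≈ 22.6, y ≈ 28.5 km.
Check against Receiver 1 (with the unrounded x, y): √((x + 49.1)²+(y + 48.0)²) = 104.85 ≈ 104.85 km. ✓

22.6 km east, 28.5 km north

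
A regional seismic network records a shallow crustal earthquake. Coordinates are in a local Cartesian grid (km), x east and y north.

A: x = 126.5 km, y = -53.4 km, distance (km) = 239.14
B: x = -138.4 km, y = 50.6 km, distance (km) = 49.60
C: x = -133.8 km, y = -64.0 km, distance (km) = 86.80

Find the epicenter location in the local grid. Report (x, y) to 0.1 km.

x ≈ -102.1 km, y ≈ 16.8 km

Circle about each station: (x − 126.5)² + (y + 53.4)² = 239.14²; (x + 138.4)² + (y − 50.6)² = 49.60²; (x + 133.8)² + (y + 64.0)² = 86.80².
Subtracting pairs of circle equations eliminates x²+y² and gives linear equations (the radical axes):
-529.8 x + 208.0 y = 57588.89
-520.6 x − 21.2 y = 52798.33
Solving the 2×2 system: x ≈ -102.1, y ≈ 16.8 km.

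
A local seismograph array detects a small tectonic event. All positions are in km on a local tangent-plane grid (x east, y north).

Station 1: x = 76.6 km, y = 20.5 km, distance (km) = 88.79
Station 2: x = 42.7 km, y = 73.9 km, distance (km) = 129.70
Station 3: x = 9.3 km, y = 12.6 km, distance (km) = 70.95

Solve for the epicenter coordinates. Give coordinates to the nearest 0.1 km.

30.2 km east, -55.2 km north

Circle about each station: (x − 76.6)² + (y − 20.5)² = 88.79²; (x − 42.7)² + (y − 73.9)² = 129.70²; (x − 9.3)² + (y − 12.6)² = 70.95².
Subtracting pairs of circle equations eliminates x²+y² and gives linear equations (the radical axes):
-67.8 x + 106.8 y = -7941.74
-134.6 x − 15.8 y = -3192.80
Solving the 2×2 system: x ≈ 30.2, y ≈ -55.2 km.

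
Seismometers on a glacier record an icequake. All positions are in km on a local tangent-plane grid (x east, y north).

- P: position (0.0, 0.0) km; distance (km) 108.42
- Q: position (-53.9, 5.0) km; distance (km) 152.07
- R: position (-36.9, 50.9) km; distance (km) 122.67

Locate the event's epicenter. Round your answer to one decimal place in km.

x ≈ 84.6 km, y ≈ 67.8 km

Circle about each station: x² + y² = 108.42²; (x + 53.9)² + (y − 5.0)² = 152.07²; (x + 36.9)² + (y − 50.9)² = 122.67².
Subtracting the P equation from the Q and R equations removes the quadratic terms:
-107.8 x + 10.0 y = -8440.18
-73.8 x + 101.8 y = 659.39
Solving the 2×2 system: x ≈ 84.6, y ≈ 67.8 km.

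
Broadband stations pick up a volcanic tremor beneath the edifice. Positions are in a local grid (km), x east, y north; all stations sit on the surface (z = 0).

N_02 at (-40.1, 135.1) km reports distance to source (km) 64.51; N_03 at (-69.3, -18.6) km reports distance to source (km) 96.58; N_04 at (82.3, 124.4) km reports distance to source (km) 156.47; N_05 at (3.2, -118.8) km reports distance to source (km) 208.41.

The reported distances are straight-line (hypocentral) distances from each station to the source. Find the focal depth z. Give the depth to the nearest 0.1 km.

Each station gives a sphere (x−x_i)² + (y−y_i)² + z² = d_i² (stations at z=0).
Subtracting the N_02 sphere from N_03 and N_04: z² cancels, leaving linear equations in x and y:
-58.4 x − 307.4 y = -19877.73
244.8 x − 21.4 y = -17932.69
Solving: x ≈ -66.497, y ≈ 77.297 km (keep extra digits for the depth step; rounded: -66.5, 77.3).
Then from the N_02 sphere: z² = 64.51² − (x + 40.1)² − (y − 135.1)² with x = -66.497, y = 77.297, so z ≈ 11.115 ≈ 11.1 km.

11.1 km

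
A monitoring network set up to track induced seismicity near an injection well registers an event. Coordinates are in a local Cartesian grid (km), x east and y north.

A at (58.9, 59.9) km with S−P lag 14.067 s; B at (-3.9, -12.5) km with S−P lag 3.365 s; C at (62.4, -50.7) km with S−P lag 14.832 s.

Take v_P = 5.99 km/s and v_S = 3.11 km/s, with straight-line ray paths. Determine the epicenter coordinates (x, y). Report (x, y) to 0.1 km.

(-14.7, 6.4)

Distance from S−P lag: d = Δt · v_P v_S / (v_P − v_S) = Δt · (5.99·3.11)/(5.99−3.11) ≈ 6.4684·Δt.
So d_A = 90.99, d_B = 21.77, d_C = 95.94 km.
Circle about each station: (x − 58.9)² + (y − 59.9)² = 90.99²; (x + 3.9)² + (y + 12.5)² = 21.77²; (x − 62.4)² + (y + 50.7)² = 95.94².
Subtracting the A equation from the B and C equations removes the quadratic terms:
-125.6 x − 144.8 y = 919.49
7.0 x − 221.2 y = -1518.27
Solving the 2×2 system: x ≈ -14.7, y ≈ 6.4 km.
Check against A (with the unrounded x, y): √((x − 58.9)²+(y − 59.9)²) = 90.99 ≈ 90.99 km. ✓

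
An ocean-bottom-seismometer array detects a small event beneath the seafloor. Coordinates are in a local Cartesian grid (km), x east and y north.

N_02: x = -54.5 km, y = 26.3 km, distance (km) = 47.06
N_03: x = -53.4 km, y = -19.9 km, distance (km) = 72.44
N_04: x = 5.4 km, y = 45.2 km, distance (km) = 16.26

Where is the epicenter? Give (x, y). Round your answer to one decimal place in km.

-8.7 km east, 37.1 km north

Circle about each station: (x + 54.5)² + (y − 26.3)² = 47.06²; (x + 53.4)² + (y + 19.9)² = 72.44²; (x − 5.4)² + (y − 45.2)² = 16.26².
Subtracting the N_02 equation from the N_03 and N_04 equations removes the quadratic terms:
2.2 x − 92.4 y = -3447.28
119.8 x + 37.8 y = 360.52
Solving the 2×2 system: x ≈ -8.7, y ≈ 37.1 km.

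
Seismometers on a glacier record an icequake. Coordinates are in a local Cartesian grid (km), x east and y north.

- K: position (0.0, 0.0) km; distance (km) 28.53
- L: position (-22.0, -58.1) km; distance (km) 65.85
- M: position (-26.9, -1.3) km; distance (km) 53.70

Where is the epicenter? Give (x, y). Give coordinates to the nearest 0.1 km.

Circle about each station: x² + y² = 28.53²; (x + 22.0)² + (y + 58.1)² = 65.85²; (x + 26.9)² + (y + 1.3)² = 53.70².
Subtracting the K equation from the L and M equations removes the quadratic terms:
-44.0 x − 116.2 y = 337.35
-53.8 x − 2.6 y = -1344.43
Solving the 2×2 system: x ≈ 25.6, y ≈ -12.6 km.

(25.6, -12.6)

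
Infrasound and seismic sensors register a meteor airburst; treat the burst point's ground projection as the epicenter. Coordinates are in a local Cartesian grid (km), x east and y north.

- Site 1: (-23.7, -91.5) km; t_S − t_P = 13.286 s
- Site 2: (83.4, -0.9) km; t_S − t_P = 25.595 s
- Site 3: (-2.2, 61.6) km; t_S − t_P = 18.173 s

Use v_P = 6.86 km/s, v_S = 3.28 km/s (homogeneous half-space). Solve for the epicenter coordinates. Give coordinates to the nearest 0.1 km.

-75.5 km east, -26.0 km north

Distance from S−P lag: d = Δt · v_P v_S / (v_P − v_S) = Δt · (6.86·3.28)/(6.86−3.28) ≈ 6.2851·Δt.
So d_Site 1 = 83.50, d_Site 2 = 160.87, d_Site 3 = 114.22 km.
Circle about each station: (x + 23.7)² + (y + 91.5)² = 83.50²; (x − 83.4)² + (y + 0.9)² = 160.87²; (x + 2.2)² + (y − 61.6)² = 114.22².
Subtracting the Site 1 equation from the Site 2 and Site 3 equations removes the quadratic terms:
214.2 x + 181.2 y = -20884.48
43.0 x + 306.2 y = -11208.50
Solving the 2×2 system: x ≈ -75.5, y ≈ -26.0 km.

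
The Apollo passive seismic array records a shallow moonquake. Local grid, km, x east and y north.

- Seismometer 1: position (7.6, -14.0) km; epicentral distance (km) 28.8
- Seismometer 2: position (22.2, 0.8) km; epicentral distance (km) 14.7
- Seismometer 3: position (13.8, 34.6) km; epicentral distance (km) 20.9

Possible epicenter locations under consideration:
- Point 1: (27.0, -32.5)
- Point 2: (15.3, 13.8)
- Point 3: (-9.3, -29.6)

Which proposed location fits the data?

Point 2

For each candidate, compare |candidate − station| to the reported distance:
Point 1: residuals Seismometer 1 2.0, Seismometer 2 18.9, Seismometer 3 47.5 → max 47.5 km
Point 2: residuals Seismometer 1 0.0, Seismometer 2 0.0, Seismometer 3 0.0 → max 0.0 km
Point 3: residuals Seismometer 1 5.8, Seismometer 2 29.1, Seismometer 3 47.3 → max 47.3 km
Only Point 2 has all residuals ≈ 0.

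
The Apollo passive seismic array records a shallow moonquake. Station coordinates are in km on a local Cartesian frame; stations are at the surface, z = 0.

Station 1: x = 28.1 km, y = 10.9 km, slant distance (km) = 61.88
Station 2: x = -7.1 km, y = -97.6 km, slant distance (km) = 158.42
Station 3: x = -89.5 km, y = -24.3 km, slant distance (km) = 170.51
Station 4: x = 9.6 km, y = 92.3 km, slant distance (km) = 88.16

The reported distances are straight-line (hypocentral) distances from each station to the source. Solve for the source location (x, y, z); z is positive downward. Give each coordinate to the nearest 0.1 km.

x ≈ 63.4 km, y ≈ 37.5 km, depth ≈ 43.3 km

Each station gives a sphere (x−x_i)² + (y−y_i)² + z² = d_i² (stations at z=0).
Subtracting the Station 1 sphere from Station 2 and Station 3: z² cancels, leaving linear equations in x and y:
-70.4 x − 217.0 y = -12600.01
-235.2 x − 70.4 y = -17552.21
Solving: x ≈ 63.404, y ≈ 37.495 km (keep extra digits for the depth step; rounded: 63.4, 37.5).
Then from the Station 1 sphere: z² = 61.88² − (x − 28.1)² − (y − 10.9)² with x = 63.404, y = 37.495, so z ≈ 43.307 ≈ 43.3 km.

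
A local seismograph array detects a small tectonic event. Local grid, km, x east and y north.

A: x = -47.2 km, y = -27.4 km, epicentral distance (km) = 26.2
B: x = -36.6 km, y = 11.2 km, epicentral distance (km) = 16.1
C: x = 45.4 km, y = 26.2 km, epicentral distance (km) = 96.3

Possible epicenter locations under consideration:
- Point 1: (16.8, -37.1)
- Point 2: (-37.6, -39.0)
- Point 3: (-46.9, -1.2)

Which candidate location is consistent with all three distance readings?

For each candidate, compare |candidate − station| to the reported distance:
Point 1: residuals A 38.5, B 55.9, C 26.8 → max 55.9 km
Point 2: residuals A 11.1, B 34.1, C 9.2 → max 34.1 km
Point 3: residuals A 0.0, B 0.0, C 0.0 → max 0.0 km
Only Point 3 has all residuals ≈ 0.

Point 3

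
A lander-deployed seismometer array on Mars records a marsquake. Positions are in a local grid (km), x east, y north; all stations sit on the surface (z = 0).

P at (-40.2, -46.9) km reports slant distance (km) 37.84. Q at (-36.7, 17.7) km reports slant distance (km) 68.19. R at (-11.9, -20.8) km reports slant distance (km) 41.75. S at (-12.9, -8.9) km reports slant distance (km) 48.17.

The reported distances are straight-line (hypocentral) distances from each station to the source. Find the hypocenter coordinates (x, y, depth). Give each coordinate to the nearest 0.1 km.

Each station gives a sphere (x−x_i)² + (y−y_i)² + z² = d_i² (stations at z=0).
Subtracting the P sphere from Q and R: z² cancels, leaving linear equations in x and y:
7.0 x + 129.2 y = -5373.48
56.6 x + 52.2 y = -3552.60
Solving: x ≈ -25.693, y ≈ -40.198 km (keep extra digits for the depth step; rounded: -25.7, -40.2).
Then from the P sphere: z² = 37.84² − (x + 40.2)² − (y + 46.9)² with x = -25.693, y = -40.198, so z ≈ 34.300 ≈ 34.3 km.
Check against S (with the unrounded solution): distance 48.16 ≈ 48.17 km. ✓

x ≈ -25.7 km, y ≈ -40.2 km, depth ≈ 34.3 km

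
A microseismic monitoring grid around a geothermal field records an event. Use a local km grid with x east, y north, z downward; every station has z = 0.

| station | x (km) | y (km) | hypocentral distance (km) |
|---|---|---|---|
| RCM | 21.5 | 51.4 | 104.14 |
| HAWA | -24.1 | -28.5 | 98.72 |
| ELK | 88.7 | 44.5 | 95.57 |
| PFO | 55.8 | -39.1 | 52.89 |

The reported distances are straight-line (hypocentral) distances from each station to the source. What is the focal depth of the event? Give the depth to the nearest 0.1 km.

Each station gives a sphere (x−x_i)² + (y−y_i)² + z² = d_i² (stations at z=0).
Subtracting the RCM sphere from HAWA and ELK: z² cancels, leaving linear equations in x and y:
-91.2 x − 159.8 y = -611.65
134.4 x − 13.8 y = 8455.24
Solving: x ≈ 59.800, y ≈ -30.301 km (keep extra digits for the depth step; rounded: 59.8, -30.3).
Then from the RCM sphere: z² = 104.14² − (x − 21.5)² − (y − 51.4)² with x = 59.800, y = -30.301, so z ≈ 51.992 ≈ 52.0 km.

depth ≈ 52.0 km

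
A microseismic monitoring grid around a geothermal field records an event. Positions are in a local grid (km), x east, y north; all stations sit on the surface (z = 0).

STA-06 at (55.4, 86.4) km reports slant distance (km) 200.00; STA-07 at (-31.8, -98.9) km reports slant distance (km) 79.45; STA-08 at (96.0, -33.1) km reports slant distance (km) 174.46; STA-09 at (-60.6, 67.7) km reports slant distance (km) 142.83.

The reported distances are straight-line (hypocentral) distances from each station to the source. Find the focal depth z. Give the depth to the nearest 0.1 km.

Each station gives a sphere (x−x_i)² + (y−y_i)² + z² = d_i² (stations at z=0).
Subtracting the STA-06 sphere from STA-07 and STA-08: z² cancels, leaving linear equations in x and y:
-174.4 x − 370.6 y = 33946.03
81.2 x − 239.0 y = 9341.20
Solving: x ≈ -64.804, y ≈ -61.102 km (keep extra digits for the depth step; rounded: -64.8, -61.1).
Then from the STA-06 sphere: z² = 200.00² − (x − 55.4)² − (y − 86.4)² with x = -64.804, y = -61.102, so z ≈ 61.597 ≈ 61.6 km.
Check against STA-09 (with the unrounded solution): distance 142.84 ≈ 142.83 km. ✓

z ≈ 61.6 km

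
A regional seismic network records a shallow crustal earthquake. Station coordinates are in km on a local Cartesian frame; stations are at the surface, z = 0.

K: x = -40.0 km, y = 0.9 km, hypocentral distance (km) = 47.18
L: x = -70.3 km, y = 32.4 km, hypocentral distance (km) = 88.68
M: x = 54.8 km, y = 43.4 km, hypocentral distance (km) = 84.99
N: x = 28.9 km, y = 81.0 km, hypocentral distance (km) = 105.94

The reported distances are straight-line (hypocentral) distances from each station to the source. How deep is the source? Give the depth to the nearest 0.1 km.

Each station gives a sphere (x−x_i)² + (y−y_i)² + z² = d_i² (stations at z=0).
Subtracting the K sphere from L and M: z² cancels, leaving linear equations in x and y:
-60.6 x + 63.0 y = -1247.15
189.6 x + 85.0 y = -1711.56
Solving: x ≈ -0.106, y ≈ -19.898 km (keep extra digits for the depth step; rounded: -0.1, -19.9).
Then from the K sphere: z² = 47.18² − (x + 40.0)² − (y − 0.9)² with x = -0.106, y = -19.898, so z ≈ 14.208 ≈ 14.2 km.

depth ≈ 14.2 km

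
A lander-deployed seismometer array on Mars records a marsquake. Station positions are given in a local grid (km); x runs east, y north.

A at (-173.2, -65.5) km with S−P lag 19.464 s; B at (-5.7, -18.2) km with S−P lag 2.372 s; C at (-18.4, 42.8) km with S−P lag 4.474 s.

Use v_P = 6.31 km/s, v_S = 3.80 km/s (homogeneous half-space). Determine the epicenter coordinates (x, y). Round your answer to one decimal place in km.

-0.7 km east, 3.9 km north

Distance from S−P lag: d = Δt · v_P v_S / (v_P − v_S) = Δt · (6.31·3.80)/(6.31−3.80) ≈ 9.5530·Δt.
So d_A = 185.94, d_B = 22.66, d_C = 42.74 km.
Circle about each station: (x + 173.2)² + (y + 65.5)² = 185.94²; (x + 5.7)² + (y + 18.2)² = 22.66²; (x + 18.4)² + (y − 42.8)² = 42.74².
Subtracting the A equation from the B and C equations removes the quadratic terms:
335.0 x + 94.6 y = 135.45
309.6 x + 216.6 y = 628.89
Solving the 2×2 system: x ≈ -0.7, y ≈ 3.9 km.
Check against A (with the unrounded x, y): √((x + 173.2)²+(y + 65.5)²) = 185.94 ≈ 185.94 km. ✓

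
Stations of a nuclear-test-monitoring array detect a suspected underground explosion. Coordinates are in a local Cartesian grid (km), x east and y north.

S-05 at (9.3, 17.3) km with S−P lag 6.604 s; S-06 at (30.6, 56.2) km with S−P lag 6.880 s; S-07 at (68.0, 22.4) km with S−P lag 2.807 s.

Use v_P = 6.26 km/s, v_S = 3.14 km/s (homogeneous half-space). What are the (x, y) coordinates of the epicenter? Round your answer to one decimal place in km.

(50.9, 17.9)

Distance from S−P lag: d = Δt · v_P v_S / (v_P − v_S) = Δt · (6.26·3.14)/(6.26−3.14) ≈ 6.3001·Δt.
So d_S-05 = 41.61, d_S-06 = 43.34, d_S-07 = 17.68 km.
Circle about each station: (x − 9.3)² + (y − 17.3)² = 41.61²; (x − 30.6)² + (y − 56.2)² = 43.34²; (x − 68.0)² + (y − 22.4)² = 17.68².
Subtracting the S-05 equation from the S-06 and S-07 equations removes the quadratic terms:
42.6 x + 77.8 y = 3562.06
117.4 x + 10.2 y = 6158.79
Solving the 2×2 system: x ≈ 50.9, y ≈ 17.9 km.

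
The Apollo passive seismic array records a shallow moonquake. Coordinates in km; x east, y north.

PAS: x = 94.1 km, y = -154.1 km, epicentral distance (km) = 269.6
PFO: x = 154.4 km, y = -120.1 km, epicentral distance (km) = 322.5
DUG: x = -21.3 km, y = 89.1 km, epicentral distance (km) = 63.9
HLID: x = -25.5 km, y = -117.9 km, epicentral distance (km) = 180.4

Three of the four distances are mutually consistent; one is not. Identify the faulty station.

PFO

Solve using three stations at a time. Using PAS, DUG, HLID (subtract circle equations pairwise → linear system) gives (x, y) ≈ (-75.6, 55.4).
Distances from that point to each station vs reported:
  PAS: calculated 269.6 vs reported 269.6 → residual 0.0 km
  PFO: calculated 289.3 vs reported 322.5 → residual 33.2 km
  DUG: calculated 63.9 vs reported 63.9 → residual 0.0 km
  HLID: calculated 180.4 vs reported 180.4 → residual 0.0 km
PAS, DUG, HLID are mutually consistent (residuals ≈ 0); PFO is off by 33.2 km.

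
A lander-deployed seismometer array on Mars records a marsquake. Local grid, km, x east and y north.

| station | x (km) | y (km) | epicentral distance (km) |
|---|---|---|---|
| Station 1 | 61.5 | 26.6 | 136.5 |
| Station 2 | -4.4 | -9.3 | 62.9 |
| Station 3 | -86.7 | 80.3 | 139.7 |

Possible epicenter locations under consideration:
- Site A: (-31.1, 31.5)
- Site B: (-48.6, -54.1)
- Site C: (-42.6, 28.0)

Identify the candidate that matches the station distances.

For each candidate, compare |candidate − station| to the reported distance:
Site A: residuals Station 1 43.8, Station 2 14.1, Station 3 65.7 → max 65.7 km
Site B: residuals Station 1 0.0, Station 2 0.0, Station 3 0.0 → max 0.0 km
Site C: residuals Station 1 32.4, Station 2 9.5, Station 3 71.3 → max 71.3 km
Only Site B has all residuals ≈ 0.

Site B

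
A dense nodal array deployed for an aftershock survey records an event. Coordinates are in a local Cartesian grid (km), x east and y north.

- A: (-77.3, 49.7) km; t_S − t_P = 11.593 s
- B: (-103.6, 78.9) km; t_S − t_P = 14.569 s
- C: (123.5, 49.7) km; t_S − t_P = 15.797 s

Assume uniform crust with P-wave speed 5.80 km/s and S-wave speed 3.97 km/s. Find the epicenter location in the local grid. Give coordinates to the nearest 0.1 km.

(-22.3, -85.4)

Distance from S−P lag: d = Δt · v_P v_S / (v_P − v_S) = Δt · (5.80·3.97)/(5.80−3.97) ≈ 12.5825·Δt.
So d_A = 145.87, d_B = 183.31, d_C = 198.77 km.
Circle about each station: (x + 77.3)² + (y − 49.7)² = 145.87²; (x + 103.6)² + (y − 78.9)² = 183.31²; (x − 123.5)² + (y − 49.7)² = 198.77².
Subtracting the A equation from the B and C equations removes the quadratic terms:
-52.6 x + 58.4 y = -3811.71
401.6 x + 0.0 y = -8954.50
Solving the 2×2 system: x ≈ -22.3, y ≈ -85.4 km.
Check against A (with the unrounded x, y): √((x + 77.3)²+(y − 49.7)²) = 145.82 ≈ 145.87 km. ✓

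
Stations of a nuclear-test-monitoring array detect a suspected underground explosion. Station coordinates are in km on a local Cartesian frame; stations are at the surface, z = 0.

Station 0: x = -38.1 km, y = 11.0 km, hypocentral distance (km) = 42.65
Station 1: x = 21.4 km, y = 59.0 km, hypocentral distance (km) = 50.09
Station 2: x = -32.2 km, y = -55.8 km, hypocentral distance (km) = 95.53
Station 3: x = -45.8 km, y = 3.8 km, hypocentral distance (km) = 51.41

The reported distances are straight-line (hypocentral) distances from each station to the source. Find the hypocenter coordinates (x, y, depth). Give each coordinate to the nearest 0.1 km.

(-13.5, 34.2, 26.0)

Each station gives a sphere (x−x_i)² + (y−y_i)² + z² = d_i² (stations at z=0).
Subtracting the Station 0 sphere from Station 1 and Station 2: z² cancels, leaving linear equations in x and y:
119.0 x + 96.0 y = 1676.36
11.8 x − 133.6 y = -4729.09
Solving: x ≈ -13.506, y ≈ 34.204 km (keep extra digits for the depth step; rounded: -13.5, 34.2).
Then from the Station 0 sphere: z² = 42.65² − (x + 38.1)² − (y − 11.0)² with x = -13.506, y = 34.204, so z ≈ 25.995 ≈ 26.0 km.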